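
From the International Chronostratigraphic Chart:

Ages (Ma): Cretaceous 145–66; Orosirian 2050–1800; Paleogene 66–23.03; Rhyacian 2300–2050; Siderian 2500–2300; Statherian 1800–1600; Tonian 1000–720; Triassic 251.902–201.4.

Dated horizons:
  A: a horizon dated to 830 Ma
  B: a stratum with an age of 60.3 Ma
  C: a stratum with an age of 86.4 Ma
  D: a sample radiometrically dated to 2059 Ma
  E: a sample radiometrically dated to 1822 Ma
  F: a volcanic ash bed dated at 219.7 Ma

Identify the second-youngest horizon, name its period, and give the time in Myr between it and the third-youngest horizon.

C, in the Cretaceous; 133.3 million years to F

Smaller Ma means younger, so youngest first: B 60.3 < C 86.4 < F 219.7 < A 830 < E 1822 < D 2059.
Counting 2 along gives C (86.4 Ma); the excerpt puts that inside the Cretaceous, 145–66 Ma.
Next in line is F (219.7 Ma), and 219.7 − 86.4 = 133.3 Myr.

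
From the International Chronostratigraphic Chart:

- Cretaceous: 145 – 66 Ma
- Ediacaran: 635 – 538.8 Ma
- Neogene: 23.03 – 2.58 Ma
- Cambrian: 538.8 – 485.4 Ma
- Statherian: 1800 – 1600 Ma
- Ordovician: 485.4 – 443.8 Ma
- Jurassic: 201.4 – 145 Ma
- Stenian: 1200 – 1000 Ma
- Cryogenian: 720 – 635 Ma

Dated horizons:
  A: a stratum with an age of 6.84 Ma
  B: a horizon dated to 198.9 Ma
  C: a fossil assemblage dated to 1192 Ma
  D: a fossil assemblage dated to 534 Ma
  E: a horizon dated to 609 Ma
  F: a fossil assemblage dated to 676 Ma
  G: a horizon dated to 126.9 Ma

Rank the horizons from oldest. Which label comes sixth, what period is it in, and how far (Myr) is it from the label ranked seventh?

Sorted oldest-first by Ma: C (1192), F (676), E (609), D (534), B (198.9), G (126.9), A (6.84).
The sixth oldest is G at 126.9 Ma, which lies in 145–66 Ma: the Cretaceous.
The seventh oldest is A at 6.84 Ma; separation = |126.9 − 6.84| = 120.06 Myr.

G, in the Cretaceous; 120.06 million years to A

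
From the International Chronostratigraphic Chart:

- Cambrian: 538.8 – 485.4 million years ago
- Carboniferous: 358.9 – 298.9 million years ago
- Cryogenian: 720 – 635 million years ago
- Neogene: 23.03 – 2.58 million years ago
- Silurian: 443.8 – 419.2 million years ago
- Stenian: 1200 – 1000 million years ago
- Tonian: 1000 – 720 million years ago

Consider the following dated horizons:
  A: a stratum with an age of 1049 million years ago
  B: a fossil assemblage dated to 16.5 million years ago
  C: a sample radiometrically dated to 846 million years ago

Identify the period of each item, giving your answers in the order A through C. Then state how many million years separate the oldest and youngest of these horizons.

A: 1049 Ma lies in 1200–1000 Ma, so Stenian.
B: 16.5 Ma lies in 23.03–2.58 Ma, so Neogene.
C: 846 Ma lies in 1000–720 Ma, so Tonian.
Oldest = 1049 Ma, youngest = 16.5 Ma → span 1032.5 Myr.

A — Stenian; B — Neogene; C — Tonian; span 1032.5 million years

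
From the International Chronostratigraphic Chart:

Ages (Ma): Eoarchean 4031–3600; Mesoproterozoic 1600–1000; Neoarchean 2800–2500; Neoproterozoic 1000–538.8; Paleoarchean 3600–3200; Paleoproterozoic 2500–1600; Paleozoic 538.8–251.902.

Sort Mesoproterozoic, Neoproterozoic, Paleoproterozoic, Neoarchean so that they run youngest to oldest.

Neoproterozoic, then Mesoproterozoic, then Paleoproterozoic, then Neoarchean

The oldest of these is Neoarchean (starts 2800 Ma) and the youngest is Neoproterozoic (ends 538.8 Ma).
In between, by decreasing start age: Paleoproterozoic (2500), Mesoproterozoic (1600).
Listing youngest first means reversing that sequence.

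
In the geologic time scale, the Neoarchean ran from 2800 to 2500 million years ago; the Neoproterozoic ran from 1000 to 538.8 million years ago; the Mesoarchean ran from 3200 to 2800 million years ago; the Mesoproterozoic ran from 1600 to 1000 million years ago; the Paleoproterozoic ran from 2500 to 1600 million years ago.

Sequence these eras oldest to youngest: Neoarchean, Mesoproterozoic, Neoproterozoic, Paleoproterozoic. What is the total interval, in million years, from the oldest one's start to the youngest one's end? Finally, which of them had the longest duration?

Start ages (Ma): Neoarchean 2800, Paleoproterozoic 2500, Mesoproterozoic 1600, Neoproterozoic 1000.
Ordered oldest to youngest: Neoarchean, Paleoproterozoic, Mesoproterozoic, Neoproterozoic.
Span = 2800 − 538.8 = 2261.2 Myr.
Durations: Mesoproterozoic 600, Paleoproterozoic 900, Neoarchean 300, Neoproterozoic 461.2 → longest is Paleoproterozoic (900 Myr).

Neoarchean, Paleoproterozoic, Mesoproterozoic, Neoproterozoic; total span 2261.2 Myr; longest is Paleoproterozoic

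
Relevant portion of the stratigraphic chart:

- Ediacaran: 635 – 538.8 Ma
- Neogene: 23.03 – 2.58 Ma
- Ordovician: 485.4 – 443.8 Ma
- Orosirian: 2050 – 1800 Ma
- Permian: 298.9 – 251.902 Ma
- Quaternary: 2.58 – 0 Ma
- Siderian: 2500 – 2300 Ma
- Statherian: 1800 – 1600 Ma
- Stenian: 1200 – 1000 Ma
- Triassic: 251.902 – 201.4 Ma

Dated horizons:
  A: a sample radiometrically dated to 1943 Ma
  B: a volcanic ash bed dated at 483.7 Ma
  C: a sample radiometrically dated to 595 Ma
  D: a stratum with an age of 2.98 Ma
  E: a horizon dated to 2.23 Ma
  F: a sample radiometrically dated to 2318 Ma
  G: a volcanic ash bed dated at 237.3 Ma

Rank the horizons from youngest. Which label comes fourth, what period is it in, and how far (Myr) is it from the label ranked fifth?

B, in the Ordovician; 111.3 million years to C

Sorted youngest-first by Ma: E (2.23), D (2.98), G (237.3), B (483.7), C (595), A (1943), F (2318).
The fourth youngest is B at 483.7 Ma, which lies in 485.4–443.8 Ma: the Ordovician.
The fifth youngest is C at 595 Ma; separation = |483.7 − 595| = 111.3 Myr.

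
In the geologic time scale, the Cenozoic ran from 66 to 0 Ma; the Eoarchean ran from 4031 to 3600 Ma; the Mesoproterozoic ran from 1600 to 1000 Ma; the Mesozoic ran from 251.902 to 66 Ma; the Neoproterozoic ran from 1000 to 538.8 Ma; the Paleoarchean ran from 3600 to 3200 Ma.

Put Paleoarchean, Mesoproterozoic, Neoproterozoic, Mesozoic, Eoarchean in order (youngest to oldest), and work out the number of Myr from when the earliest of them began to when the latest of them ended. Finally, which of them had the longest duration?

Mesozoic → Neoproterozoic → Mesoproterozoic → Paleoarchean → Eoarchean; total span 3965 Myr; longest is Mesoproterozoic

Start ages (Ma): Eoarchean 4031, Paleoarchean 3600, Mesoproterozoic 1600, Neoproterozoic 1000, Mesozoic 251.902.
Ordered youngest to oldest: Mesozoic, Neoproterozoic, Mesoproterozoic, Paleoarchean, Eoarchean.
Span = 4031 − 66 = 3965 Myr.
Durations: Mesozoic 185.902, Eoarchean 431, Neoproterozoic 461.2, Paleoarchean 400, Mesoproterozoic 600 → longest is Mesoproterozoic (600 Myr).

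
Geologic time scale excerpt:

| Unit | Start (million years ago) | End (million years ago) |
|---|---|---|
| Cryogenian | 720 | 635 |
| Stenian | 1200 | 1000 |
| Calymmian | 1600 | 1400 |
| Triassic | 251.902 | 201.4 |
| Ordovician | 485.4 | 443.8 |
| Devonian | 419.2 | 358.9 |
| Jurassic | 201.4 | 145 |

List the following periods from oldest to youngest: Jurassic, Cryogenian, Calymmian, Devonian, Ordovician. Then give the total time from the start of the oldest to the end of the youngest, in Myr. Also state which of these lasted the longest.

Start ages (Ma): Calymmian 1600, Cryogenian 720, Ordovician 485.4, Devonian 419.2, Jurassic 201.4.
Ordered oldest to youngest: Calymmian, Cryogenian, Ordovician, Devonian, Jurassic.
Span = 1600 − 145 = 1455 Myr.
Durations: Calymmian 200, Ordovician 41.6, Jurassic 56.4, Devonian 60.3, Cryogenian 85 → longest is Calymmian (200 Myr).

Calymmian, Cryogenian, Ordovician, Devonian, Jurassic; total span 1455 Myr; longest is Calymmian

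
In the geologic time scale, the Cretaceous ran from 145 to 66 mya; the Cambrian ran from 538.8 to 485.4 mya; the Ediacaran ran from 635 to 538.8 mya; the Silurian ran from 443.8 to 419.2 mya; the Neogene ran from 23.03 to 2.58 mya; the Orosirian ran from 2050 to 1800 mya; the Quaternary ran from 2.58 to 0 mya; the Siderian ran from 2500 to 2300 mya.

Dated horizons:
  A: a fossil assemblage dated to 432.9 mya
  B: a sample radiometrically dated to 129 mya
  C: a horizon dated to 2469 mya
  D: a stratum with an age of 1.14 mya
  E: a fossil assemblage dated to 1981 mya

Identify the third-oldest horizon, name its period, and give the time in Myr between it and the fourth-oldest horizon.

A, in the Silurian; 303.9 million years to B

Larger Ma means older, so oldest first: C 2469 > E 1981 > A 432.9 > B 129 > D 1.14.
Counting 3 along gives A (432.9 Ma); the excerpt puts that inside the Silurian, 443.8–419.2 Ma.
Next in line is B (129 Ma), and 432.9 − 129 = 303.9 Myr.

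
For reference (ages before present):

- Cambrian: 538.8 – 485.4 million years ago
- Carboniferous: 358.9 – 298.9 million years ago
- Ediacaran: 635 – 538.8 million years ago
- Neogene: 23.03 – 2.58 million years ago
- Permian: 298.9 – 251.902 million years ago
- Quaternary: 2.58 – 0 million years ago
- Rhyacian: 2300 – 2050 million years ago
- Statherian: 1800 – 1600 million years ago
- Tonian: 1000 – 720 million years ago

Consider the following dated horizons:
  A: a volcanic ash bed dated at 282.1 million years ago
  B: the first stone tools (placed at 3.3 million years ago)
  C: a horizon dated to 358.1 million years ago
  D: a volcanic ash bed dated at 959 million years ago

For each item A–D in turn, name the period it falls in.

A: 282.1 Ma lies in 298.9–251.902 Ma, so Permian.
B: 3.3 Ma lies in 23.03–2.58 Ma, so Neogene.
C: 358.1 Ma lies in 358.9–298.9 Ma, so Carboniferous.
D: 959 Ma lies in 1000–720 Ma, so Tonian.

A — Permian; B — Neogene; C — Carboniferous; D — Tonian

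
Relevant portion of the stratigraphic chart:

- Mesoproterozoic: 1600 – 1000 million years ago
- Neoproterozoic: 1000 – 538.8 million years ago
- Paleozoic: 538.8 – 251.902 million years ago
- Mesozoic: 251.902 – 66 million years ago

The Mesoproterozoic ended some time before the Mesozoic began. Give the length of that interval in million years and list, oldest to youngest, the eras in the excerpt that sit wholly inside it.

748.098 million years; Neoproterozoic, Paleozoic

The Mesoproterozoic closes at 1000 Ma and the Mesozoic opens at 251.902 Ma, so the interval is 1000 − 251.902 = 748.098 Myr.
An era fits inside if it starts at or after 1000 Ma and ends at or before 251.902 Ma; oldest first that gives Neoproterozoic, Paleozoic.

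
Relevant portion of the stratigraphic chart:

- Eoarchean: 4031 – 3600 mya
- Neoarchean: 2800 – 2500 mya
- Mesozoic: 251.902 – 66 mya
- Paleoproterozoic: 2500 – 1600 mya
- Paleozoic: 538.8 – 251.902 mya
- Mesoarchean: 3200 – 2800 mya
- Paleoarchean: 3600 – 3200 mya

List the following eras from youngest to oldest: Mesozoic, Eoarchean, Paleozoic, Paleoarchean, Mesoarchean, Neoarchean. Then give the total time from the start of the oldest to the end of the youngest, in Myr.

Mesozoic, Paleozoic, Neoarchean, Mesoarchean, Paleoarchean, Eoarchean; total span 3965 Myr

From the excerpt: Mesozoic 251.902–66; Eoarchean 4031–3600; Paleozoic 538.8–251.902; Paleoarchean 3600–3200; Mesoarchean 3200–2800; Neoarchean 2800–2500 (Ma).
Larger Ma is earlier, so the oldest is Eoarchean and the youngest is Mesozoic; youngest to oldest: Mesozoic, Paleozoic, Neoarchean, Mesoarchean, Paleoarchean, Eoarchean.
Oldest start 4031 minus youngest end 66 gives 3965 Myr overall.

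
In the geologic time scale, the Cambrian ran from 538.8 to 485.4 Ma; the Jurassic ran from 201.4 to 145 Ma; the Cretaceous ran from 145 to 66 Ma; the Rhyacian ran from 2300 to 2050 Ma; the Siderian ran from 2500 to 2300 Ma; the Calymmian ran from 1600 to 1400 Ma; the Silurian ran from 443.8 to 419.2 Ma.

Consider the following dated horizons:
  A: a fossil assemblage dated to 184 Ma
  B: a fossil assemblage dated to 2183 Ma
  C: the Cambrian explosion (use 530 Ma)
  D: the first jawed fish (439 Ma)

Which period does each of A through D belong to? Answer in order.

A — Jurassic; B — Rhyacian; C — Cambrian; D — Silurian

Match each age against the start–end ranges in the excerpt: A = 184 Ma → Jurassic (201.4–145); B = 2183 Ma → Rhyacian (2300–2050); C = 530 Ma → Cambrian (538.8–485.4); D = 439 Ma → Silurian (443.8–419.2).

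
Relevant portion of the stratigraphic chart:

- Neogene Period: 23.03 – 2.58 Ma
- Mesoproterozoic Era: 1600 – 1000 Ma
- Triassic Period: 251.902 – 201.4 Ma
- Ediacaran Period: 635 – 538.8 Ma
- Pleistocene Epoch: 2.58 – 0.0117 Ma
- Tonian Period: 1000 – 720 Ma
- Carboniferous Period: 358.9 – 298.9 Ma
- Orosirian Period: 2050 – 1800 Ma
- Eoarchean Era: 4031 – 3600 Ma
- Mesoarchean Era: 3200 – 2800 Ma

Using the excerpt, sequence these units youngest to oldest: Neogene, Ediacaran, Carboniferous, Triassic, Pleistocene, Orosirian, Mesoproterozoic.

The oldest of these is Orosirian (starts 2050 Ma) and the youngest is Pleistocene (ends 0.0117 Ma).
In between, by decreasing start age: Mesoproterozoic (1600), Ediacaran (635), Carboniferous (358.9), Triassic (251.902), Neogene (23.03).
Listing youngest first means reversing that sequence.

Pleistocene, then Neogene, then Triassic, then Carboniferous, then Ediacaran, then Mesoproterozoic, then Orosirian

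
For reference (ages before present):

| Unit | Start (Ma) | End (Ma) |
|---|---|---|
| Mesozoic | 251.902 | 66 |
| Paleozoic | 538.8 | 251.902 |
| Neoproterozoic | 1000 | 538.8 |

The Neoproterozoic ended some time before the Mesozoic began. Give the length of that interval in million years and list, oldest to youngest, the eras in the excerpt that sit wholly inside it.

286.898 million years; Paleozoic

The Neoproterozoic closes at 538.8 Ma and the Mesozoic opens at 251.902 Ma, so the interval is 538.8 − 251.902 = 286.898 Myr.
An era fits inside if it starts at or after 538.8 Ma and ends at or before 251.902 Ma; oldest first that gives Paleozoic.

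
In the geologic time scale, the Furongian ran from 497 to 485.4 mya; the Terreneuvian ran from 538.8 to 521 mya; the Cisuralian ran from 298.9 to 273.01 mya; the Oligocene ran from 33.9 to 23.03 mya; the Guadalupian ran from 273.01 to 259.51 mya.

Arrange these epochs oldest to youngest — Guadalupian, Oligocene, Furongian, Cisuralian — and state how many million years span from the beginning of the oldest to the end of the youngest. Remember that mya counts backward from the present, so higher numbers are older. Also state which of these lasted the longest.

From the excerpt: Guadalupian 273.01–259.51; Oligocene 33.9–23.03; Furongian 497–485.4; Cisuralian 298.9–273.01 (Ma).
Larger Ma is earlier, so the oldest is Furongian and the youngest is Oligocene; oldest to youngest: Furongian, Cisuralian, Guadalupian, Oligocene.
Oldest start 497 minus youngest end 23.03 gives 473.97 Myr overall.
Individual lengths (start − end): Guadalupian 13.5; Cisuralian 25.89; Furongian 11.6; Oligocene 10.87. The largest is Cisuralian at 25.89 Myr.

Furongian, Cisuralian, Guadalupian, Oligocene; total span 473.97 Myr; longest is Cisuralian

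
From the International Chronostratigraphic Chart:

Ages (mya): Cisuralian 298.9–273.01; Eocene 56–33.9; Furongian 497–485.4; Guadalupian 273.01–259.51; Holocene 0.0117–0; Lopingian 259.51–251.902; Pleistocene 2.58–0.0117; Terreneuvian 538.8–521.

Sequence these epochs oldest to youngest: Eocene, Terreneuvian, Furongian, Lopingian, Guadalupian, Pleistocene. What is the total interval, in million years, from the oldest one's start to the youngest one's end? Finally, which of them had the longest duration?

Terreneuvian → Furongian → Guadalupian → Lopingian → Eocene → Pleistocene; total span 538.7883 Myr; longest is Eocene

From the excerpt: Eocene 56–33.9; Terreneuvian 538.8–521; Furongian 497–485.4; Lopingian 259.51–251.902; Guadalupian 273.01–259.51; Pleistocene 2.58–0.0117 (Ma).
Larger Ma is earlier, so the oldest is Terreneuvian and the youngest is Pleistocene; oldest to youngest: Terreneuvian, Furongian, Guadalupian, Lopingian, Eocene, Pleistocene.
Oldest start 538.8 minus youngest end 0.0117 gives 538.7883 Myr overall.
Individual lengths (start − end): Eocene 22.1; Lopingian 7.608; Pleistocene 2.5683; Terreneuvian 17.8; Furongian 11.6; Guadalupian 13.5. The largest is Eocene at 22.1 Myr.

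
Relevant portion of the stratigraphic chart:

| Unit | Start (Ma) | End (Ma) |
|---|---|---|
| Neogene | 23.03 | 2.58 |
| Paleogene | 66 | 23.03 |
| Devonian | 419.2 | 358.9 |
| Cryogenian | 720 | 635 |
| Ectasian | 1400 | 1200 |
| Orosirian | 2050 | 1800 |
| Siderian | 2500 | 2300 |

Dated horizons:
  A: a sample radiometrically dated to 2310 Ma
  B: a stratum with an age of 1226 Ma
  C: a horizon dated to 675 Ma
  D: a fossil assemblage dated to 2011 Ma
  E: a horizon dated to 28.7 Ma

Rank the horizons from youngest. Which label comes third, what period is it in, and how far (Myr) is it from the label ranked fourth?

Sorted youngest-first by Ma: E (28.7), C (675), B (1226), D (2011), A (2310).
The third youngest is B at 1226 Ma, which lies in 1400–1200 Ma: the Ectasian.
The fourth youngest is D at 2011 Ma; separation = |1226 − 2011| = 785 Myr.

B, in the Ectasian; 785 million years to D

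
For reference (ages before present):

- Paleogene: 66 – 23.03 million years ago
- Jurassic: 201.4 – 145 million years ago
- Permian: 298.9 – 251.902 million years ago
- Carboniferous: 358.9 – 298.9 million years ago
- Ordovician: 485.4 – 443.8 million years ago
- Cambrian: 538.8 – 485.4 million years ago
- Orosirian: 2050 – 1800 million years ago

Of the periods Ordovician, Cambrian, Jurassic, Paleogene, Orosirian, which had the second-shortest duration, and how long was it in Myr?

Start − end for each: Ordovician 485.4 − 443.8 = 41.6; Cambrian 538.8 − 485.4 = 53.4; Jurassic 201.4 − 145 = 56.4; Paleogene 66 − 23.03 = 42.97; Orosirian 2050 − 1800 = 250.
Ranking these from shortest: Ordovician < Paleogene < Cambrian < Jurassic < Orosirian.
Position 2 in that ranking is Paleogene, which lasted 42.97 Myr.

Paleogene, 42.97 million years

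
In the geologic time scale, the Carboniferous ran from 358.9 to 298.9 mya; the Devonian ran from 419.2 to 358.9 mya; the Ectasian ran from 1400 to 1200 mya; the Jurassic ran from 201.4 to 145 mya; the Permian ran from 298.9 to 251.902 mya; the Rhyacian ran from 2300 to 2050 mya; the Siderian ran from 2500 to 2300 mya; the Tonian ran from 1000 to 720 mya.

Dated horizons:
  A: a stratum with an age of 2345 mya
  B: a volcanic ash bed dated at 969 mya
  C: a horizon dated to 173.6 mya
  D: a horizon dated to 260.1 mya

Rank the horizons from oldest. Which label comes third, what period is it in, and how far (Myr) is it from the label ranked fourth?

Sorted oldest-first by Ma: A (2345), B (969), D (260.1), C (173.6).
The third oldest is D at 260.1 Ma, which lies in 298.9–251.902 Ma: the Permian.
The fourth oldest is C at 173.6 Ma; separation = |260.1 − 173.6| = 86.5 Myr.

D, in the Permian; 86.5 million years to C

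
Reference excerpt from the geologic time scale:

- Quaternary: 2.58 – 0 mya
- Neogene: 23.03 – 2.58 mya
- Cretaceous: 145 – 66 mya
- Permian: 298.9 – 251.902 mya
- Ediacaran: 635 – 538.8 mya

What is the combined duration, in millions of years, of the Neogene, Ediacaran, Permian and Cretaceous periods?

Duration is start − end for each: (23.03 − 2.58) + (635 − 538.8) + (298.9 − 251.902) + (145 − 66).
That is 20.45 + 96.2 + 46.998 + 79, which totals 242.648 million years.

242.648 million years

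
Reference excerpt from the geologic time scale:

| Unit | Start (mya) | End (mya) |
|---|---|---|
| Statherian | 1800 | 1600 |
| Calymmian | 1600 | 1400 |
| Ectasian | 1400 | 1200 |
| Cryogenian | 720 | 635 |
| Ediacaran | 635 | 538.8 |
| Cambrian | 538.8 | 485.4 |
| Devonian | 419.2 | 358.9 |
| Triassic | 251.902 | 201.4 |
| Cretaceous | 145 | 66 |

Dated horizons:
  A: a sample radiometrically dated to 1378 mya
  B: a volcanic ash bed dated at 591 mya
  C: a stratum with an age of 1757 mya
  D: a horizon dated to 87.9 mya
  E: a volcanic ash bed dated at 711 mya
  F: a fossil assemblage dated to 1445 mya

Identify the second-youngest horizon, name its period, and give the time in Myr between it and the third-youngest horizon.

B, in the Ediacaran; 120 million years to E

Sorted youngest-first by Ma: D (87.9), B (591), E (711), A (1378), F (1445), C (1757).
The second youngest is B at 591 Ma, which lies in 635–538.8 Ma: the Ediacaran.
The third youngest is E at 711 Ma; separation = |591 − 711| = 120 Myr.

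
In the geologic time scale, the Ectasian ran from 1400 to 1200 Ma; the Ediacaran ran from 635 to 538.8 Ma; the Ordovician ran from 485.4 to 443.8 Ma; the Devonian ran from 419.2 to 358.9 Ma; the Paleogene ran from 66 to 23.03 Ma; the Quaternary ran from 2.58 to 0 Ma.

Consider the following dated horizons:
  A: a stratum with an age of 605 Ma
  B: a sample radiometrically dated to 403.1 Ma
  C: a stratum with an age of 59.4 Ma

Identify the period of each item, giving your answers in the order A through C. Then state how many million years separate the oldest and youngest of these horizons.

A — Ediacaran; B — Devonian; C — Paleogene; span 545.6 million years

Match each age against the start–end ranges in the excerpt: A = 605 Ma → Ediacaran (635–538.8); B = 403.1 Ma → Devonian (419.2–358.9); C = 59.4 Ma → Paleogene (66–23.03).
The largest age is 605 Ma and the smallest is 59.4 Ma; their difference is 545.6 Myr.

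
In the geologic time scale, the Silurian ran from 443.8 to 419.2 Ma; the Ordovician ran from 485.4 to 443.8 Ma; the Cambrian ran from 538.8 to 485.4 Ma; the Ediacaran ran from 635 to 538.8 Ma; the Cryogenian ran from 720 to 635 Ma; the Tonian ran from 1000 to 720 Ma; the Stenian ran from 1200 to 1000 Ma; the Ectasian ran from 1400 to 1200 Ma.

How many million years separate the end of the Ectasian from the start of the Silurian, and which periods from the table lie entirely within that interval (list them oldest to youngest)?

The Ectasian closes at 1200 Ma and the Silurian opens at 443.8 Ma, so the interval is 1200 − 443.8 = 756.2 Myr.
A period fits inside if it starts at or after 1200 Ma and ends at or before 443.8 Ma; oldest first that gives Stenian, Tonian, Cryogenian, Ediacaran, Cambrian, Ordovician.

756.2 million years; Stenian, Tonian, Cryogenian, Ediacaran, Cambrian, Ordovician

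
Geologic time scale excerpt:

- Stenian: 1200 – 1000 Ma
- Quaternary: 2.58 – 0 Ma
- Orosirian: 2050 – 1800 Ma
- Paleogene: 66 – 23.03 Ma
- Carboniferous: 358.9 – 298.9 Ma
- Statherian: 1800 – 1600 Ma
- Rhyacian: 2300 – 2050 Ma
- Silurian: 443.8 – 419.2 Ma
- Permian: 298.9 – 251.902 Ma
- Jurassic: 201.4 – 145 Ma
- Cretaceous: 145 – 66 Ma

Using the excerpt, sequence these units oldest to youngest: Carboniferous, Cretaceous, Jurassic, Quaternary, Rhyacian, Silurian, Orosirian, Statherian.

Rhyacian, Orosirian, Statherian, Silurian, Carboniferous, Jurassic, Cretaceous, Quaternary

Read off each span (Ma): Carboniferous 358.9–298.9; Cretaceous 145–66; Jurassic 201.4–145; Quaternary 2.58–0; Rhyacian 2300–2050; Silurian 443.8–419.2; Orosirian 2050–1800; Statherian 1800–1600.
Larger Ma is older, so oldest→youngest is Rhyacian, Orosirian, Statherian, Silurian, Carboniferous, Jurassic, Cretaceous, Quaternary.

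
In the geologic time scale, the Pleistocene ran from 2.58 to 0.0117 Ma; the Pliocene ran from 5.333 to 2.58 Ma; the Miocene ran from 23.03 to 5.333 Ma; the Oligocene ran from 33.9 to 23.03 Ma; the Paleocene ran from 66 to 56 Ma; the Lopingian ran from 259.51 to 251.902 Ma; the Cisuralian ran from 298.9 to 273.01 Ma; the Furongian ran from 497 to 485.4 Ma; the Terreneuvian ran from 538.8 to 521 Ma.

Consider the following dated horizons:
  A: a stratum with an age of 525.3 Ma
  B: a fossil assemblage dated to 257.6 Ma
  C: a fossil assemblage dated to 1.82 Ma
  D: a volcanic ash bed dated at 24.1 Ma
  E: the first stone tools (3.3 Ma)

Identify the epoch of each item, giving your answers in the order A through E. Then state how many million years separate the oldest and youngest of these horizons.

A: 525.3 Ma lies in 538.8–521 Ma, so Terreneuvian.
B: 257.6 Ma lies in 259.51–251.902 Ma, so Lopingian.
C: 1.82 Ma lies in 2.58–0.0117 Ma, so Pleistocene.
D: 24.1 Ma lies in 33.9–23.03 Ma, so Oligocene.
E: 3.3 Ma lies in 5.333–2.58 Ma, so Pliocene.
Oldest = 525.3 Ma, youngest = 1.82 Ma → span 523.48 Myr.

A — Terreneuvian; B — Lopingian; C — Pleistocene; D — Oligocene; E — Pliocene; span 523.48 million years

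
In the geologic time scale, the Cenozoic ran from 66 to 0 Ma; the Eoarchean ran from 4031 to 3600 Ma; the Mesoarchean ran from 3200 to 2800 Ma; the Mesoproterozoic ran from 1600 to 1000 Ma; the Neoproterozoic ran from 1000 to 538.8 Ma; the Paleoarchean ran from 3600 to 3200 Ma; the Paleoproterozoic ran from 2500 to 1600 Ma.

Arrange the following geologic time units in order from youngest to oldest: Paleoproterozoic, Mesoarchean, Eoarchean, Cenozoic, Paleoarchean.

Cenozoic, Paleoproterozoic, Mesoarchean, Paleoarchean, Eoarchean

The oldest of these is Eoarchean (starts 4031 Ma) and the youngest is Cenozoic (ends 0 Ma).
In between, by decreasing start age: Paleoarchean (3600), Mesoarchean (3200), Paleoproterozoic (2500).
Listing youngest first means reversing that sequence.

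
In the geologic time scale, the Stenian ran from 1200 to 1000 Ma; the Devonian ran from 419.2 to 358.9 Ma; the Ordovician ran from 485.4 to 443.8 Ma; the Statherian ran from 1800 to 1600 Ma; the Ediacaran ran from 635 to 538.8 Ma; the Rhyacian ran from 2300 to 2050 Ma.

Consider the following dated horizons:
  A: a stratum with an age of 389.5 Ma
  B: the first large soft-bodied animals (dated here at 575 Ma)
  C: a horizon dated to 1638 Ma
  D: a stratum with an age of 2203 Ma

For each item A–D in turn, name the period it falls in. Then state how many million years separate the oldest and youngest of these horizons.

Match each age against the start–end ranges in the excerpt: A = 389.5 Ma → Devonian (419.2–358.9); B = 575 Ma → Ediacaran (635–538.8); C = 1638 Ma → Statherian (1800–1600); D = 2203 Ma → Rhyacian (2300–2050).
The largest age is 2203 Ma and the smallest is 389.5 Ma; their difference is 1813.5 Myr.

A — Devonian; B — Ediacaran; C — Statherian; D — Rhyacian; span 1813.5 million years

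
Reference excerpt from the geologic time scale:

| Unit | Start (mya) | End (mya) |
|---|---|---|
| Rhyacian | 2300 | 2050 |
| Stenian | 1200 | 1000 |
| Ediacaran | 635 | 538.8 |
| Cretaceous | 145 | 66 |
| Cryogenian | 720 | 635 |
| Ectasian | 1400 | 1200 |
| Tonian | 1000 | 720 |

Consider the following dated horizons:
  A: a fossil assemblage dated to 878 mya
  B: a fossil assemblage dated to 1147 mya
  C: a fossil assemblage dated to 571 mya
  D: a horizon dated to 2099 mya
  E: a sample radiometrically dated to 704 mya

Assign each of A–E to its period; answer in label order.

A — Tonian; B — Stenian; C — Ediacaran; D — Rhyacian; E — Cryogenian

A: 878 Ma lies in 1000–720 Ma, so Tonian.
B: 1147 Ma lies in 1200–1000 Ma, so Stenian.
C: 571 Ma lies in 635–538.8 Ma, so Ediacaran.
D: 2099 Ma lies in 2300–2050 Ma, so Rhyacian.
E: 704 Ma lies in 720–635 Ma, so Cryogenian.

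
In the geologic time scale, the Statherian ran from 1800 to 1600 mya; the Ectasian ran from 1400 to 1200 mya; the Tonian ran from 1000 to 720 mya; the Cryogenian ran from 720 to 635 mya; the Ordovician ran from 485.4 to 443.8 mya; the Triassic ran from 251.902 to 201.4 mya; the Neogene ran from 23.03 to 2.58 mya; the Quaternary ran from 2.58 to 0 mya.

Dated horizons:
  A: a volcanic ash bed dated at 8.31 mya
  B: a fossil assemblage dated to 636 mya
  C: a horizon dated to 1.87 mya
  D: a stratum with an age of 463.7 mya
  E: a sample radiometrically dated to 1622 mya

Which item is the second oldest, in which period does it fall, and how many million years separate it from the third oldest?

Sorted oldest-first by Ma: E (1622), B (636), D (463.7), A (8.31), C (1.87).
The second oldest is B at 636 Ma, which lies in 720–635 Ma: the Cryogenian.
The third oldest is D at 463.7 Ma; separation = |636 − 463.7| = 172.3 Myr.

B, in the Cryogenian; 172.3 million years to D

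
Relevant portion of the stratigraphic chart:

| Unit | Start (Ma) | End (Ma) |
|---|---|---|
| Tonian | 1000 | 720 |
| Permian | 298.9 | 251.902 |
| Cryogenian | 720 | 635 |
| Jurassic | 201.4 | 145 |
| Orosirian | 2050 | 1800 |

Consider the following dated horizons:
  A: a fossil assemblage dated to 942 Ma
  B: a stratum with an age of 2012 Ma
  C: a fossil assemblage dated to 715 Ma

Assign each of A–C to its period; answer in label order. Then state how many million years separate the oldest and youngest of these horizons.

A — Tonian; B — Orosirian; C — Cryogenian; span 1297 million years

A: 942 Ma lies in 1000–720 Ma, so Tonian.
B: 2012 Ma lies in 2050–1800 Ma, so Orosirian.
C: 715 Ma lies in 720–635 Ma, so Cryogenian.
Oldest = 2012 Ma, youngest = 715 Ma → span 1297 Myr.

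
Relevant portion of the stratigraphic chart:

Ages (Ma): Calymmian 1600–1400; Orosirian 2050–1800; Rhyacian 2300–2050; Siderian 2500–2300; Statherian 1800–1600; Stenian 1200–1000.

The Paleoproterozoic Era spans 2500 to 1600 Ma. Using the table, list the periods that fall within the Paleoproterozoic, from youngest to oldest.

Statherian, Orosirian, Rhyacian, Siderian

Periods with both bounds inside 2500–1600 Ma: Statherian (1800–1600), Orosirian (2050–1800), Rhyacian (2300–2050), Siderian (2500–2300).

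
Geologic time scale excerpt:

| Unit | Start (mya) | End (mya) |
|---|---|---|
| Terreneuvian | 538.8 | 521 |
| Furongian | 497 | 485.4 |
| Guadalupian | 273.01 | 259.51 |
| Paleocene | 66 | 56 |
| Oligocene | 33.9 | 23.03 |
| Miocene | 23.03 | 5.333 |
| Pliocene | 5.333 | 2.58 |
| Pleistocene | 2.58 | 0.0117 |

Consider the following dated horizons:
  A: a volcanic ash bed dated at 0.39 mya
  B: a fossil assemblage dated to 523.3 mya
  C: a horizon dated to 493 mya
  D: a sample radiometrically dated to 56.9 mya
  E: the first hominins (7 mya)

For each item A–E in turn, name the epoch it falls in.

A: 0.39 Ma lies in 2.58–0.0117 Ma, so Pleistocene.
B: 523.3 Ma lies in 538.8–521 Ma, so Terreneuvian.
C: 493 Ma lies in 497–485.4 Ma, so Furongian.
D: 56.9 Ma lies in 66–56 Ma, so Paleocene.
E: 7 Ma lies in 23.03–5.333 Ma, so Miocene.

A — Pleistocene; B — Terreneuvian; C — Furongian; D — Paleocene; E — Miocene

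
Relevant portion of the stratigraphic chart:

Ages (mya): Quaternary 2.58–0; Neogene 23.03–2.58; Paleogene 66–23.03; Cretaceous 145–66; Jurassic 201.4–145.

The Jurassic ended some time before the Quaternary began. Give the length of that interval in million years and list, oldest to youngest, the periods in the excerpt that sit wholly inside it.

The Jurassic closes at 145 Ma and the Quaternary opens at 2.58 Ma, so the interval is 145 − 2.58 = 142.42 Myr.
A period fits inside if it starts at or after 145 Ma and ends at or before 2.58 Ma; oldest first that gives Cretaceous, Paleogene, Neogene.

142.42 million years; Cretaceous, Paleogene, Neogene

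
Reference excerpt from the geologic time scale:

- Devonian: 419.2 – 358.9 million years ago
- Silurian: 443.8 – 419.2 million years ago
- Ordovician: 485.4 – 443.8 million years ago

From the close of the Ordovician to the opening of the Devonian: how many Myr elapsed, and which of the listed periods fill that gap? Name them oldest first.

24.6 million years; Silurian

End of Ordovician = 443.8 Ma; start of Devonian = 419.2 Ma.
Gap = 443.8 − 419.2 = 24.6 Myr.
Periods wholly inside 443.8–419.2 Ma: Silurian (443.8–419.2).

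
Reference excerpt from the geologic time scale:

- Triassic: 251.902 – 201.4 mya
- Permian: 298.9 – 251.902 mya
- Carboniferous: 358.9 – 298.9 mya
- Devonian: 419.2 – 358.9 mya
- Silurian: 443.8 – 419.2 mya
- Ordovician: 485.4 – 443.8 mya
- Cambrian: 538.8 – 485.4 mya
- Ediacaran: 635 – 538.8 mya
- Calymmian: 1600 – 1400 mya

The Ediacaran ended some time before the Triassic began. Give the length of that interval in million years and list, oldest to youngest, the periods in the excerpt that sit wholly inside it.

End of Ediacaran = 538.8 Ma; start of Triassic = 251.902 Ma.
Gap = 538.8 − 251.902 = 286.898 Myr.
Periods wholly inside 538.8–251.902 Ma: Cambrian (538.8–485.4), Ordovician (485.4–443.8), Silurian (443.8–419.2), Devonian (419.2–358.9), Carboniferous (358.9–298.9), Permian (298.9–251.902).

286.898 million years; Cambrian, Ordovician, Silurian, Devonian, Carboniferous, Permian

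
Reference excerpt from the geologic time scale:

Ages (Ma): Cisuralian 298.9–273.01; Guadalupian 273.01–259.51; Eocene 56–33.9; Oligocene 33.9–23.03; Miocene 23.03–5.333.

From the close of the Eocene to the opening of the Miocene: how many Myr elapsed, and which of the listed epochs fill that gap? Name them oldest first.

10.87 million years; Oligocene

End of Eocene = 33.9 Ma; start of Miocene = 23.03 Ma.
Gap = 33.9 − 23.03 = 10.87 Myr.
Epochs wholly inside 33.9–23.03 Ma: Oligocene (33.9–23.03).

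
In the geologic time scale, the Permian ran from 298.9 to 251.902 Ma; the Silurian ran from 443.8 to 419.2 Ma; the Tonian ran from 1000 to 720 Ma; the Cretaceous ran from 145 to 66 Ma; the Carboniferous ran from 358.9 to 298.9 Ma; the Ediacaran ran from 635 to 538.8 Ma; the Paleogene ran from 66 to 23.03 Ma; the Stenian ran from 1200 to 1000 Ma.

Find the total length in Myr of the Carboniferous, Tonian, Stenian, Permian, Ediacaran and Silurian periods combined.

707.798 million years

Duration is start − end for each: (358.9 − 298.9) + (1000 − 720) + (1200 − 1000) + (298.9 − 251.902) + (635 − 538.8) + (443.8 − 419.2).
That is 60 + 280 + 200 + 46.998 + 96.2 + 24.6, which totals 707.798 million years.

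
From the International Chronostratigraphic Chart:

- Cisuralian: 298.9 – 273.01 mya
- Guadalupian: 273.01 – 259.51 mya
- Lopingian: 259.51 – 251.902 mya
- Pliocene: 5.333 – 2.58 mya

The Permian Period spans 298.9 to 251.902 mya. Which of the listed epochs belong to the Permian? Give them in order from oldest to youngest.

Cisuralian, Guadalupian, Lopingian

Epochs with both bounds inside 298.9–251.902 Ma: Cisuralian (298.9–273.01), Guadalupian (273.01–259.51), Lopingian (259.51–251.902).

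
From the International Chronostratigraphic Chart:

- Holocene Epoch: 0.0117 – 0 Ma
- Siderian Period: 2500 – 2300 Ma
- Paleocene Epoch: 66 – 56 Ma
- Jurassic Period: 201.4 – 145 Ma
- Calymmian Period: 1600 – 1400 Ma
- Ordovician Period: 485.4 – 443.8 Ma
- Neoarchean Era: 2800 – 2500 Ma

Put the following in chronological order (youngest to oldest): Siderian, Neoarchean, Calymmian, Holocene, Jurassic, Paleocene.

Holocene → Paleocene → Jurassic → Calymmian → Siderian → Neoarchean

The oldest of these is Neoarchean (starts 2800 Ma) and the youngest is Holocene (ends 0 Ma).
In between, by decreasing start age: Siderian (2500), Calymmian (1600), Jurassic (201.4), Paleocene (66).
Listing youngest first means reversing that sequence.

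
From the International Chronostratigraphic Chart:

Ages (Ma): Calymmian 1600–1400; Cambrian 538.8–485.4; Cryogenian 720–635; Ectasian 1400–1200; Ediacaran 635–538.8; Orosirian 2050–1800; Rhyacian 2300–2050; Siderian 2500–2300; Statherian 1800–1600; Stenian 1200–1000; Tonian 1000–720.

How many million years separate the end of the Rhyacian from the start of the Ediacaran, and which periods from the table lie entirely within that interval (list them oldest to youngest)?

End of Rhyacian = 2050 Ma; start of Ediacaran = 635 Ma.
Gap = 2050 − 635 = 1415 Myr.
Periods wholly inside 2050–635 Ma: Orosirian (2050–1800), Statherian (1800–1600), Calymmian (1600–1400), Ectasian (1400–1200), Stenian (1200–1000), Tonian (1000–720), Cryogenian (720–635).

1415 million years; Orosirian, Statherian, Calymmian, Ectasian, Stenian, Tonian, Cryogenian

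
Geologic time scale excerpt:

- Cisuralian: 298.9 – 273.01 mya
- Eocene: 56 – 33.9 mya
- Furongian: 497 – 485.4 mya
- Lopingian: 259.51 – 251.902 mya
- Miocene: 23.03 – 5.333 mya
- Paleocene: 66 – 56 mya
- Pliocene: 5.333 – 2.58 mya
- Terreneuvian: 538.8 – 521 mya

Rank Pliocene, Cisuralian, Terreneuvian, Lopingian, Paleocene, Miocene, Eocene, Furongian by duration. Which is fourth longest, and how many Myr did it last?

Miocene, 17.697 million years

Start − end for each: Pliocene 5.333 − 2.58 = 2.753; Cisuralian 298.9 − 273.01 = 25.89; Terreneuvian 538.8 − 521 = 17.8; Lopingian 259.51 − 251.902 = 7.608; Paleocene 66 − 56 = 10; Miocene 23.03 − 5.333 = 17.697; Eocene 56 − 33.9 = 22.1; Furongian 497 − 485.4 = 11.6.
Ranking these from longest: Cisuralian > Eocene > Terreneuvian > Miocene > Furongian > Paleocene > Lopingian > Pliocene.
Position 4 in that ranking is Miocene, which lasted 17.697 Myr.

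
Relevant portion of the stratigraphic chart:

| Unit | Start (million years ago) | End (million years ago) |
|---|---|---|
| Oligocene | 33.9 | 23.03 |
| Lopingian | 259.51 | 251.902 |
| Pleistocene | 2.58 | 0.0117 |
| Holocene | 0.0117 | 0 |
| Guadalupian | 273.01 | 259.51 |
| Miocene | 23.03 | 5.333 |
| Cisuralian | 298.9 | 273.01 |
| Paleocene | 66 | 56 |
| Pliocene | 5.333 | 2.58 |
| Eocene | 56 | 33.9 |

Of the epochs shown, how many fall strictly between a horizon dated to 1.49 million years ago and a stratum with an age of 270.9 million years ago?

The older date is 270.9 Ma and the younger is 1.49 Ma.
Epochs with start < 270.9 and end > 1.49 Ma: Lopingian (259.51–251.902), Paleocene (66–56), Eocene (56–33.9), Oligocene (33.9–23.03), Miocene (23.03–5.333), Pliocene (5.333–2.58).
That is 6 complete epochs.

6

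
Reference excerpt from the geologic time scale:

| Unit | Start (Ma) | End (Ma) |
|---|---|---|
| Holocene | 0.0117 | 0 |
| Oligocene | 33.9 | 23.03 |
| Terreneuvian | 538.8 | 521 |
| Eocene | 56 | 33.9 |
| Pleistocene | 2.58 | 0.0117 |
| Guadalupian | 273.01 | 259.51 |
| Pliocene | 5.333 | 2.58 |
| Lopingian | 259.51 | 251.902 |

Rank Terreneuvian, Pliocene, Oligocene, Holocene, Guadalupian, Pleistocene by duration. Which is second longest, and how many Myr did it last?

Guadalupian, 13.5 million years

Durations: Terreneuvian 17.8; Pliocene 2.753; Oligocene 10.87; Holocene 0.0117; Guadalupian 13.5; Pleistocene 2.5683 Myr.
Sorted longest-first: Terreneuvian (17.8), Guadalupian (13.5), Oligocene (10.87), Pliocene (2.753), Pleistocene (2.5683), Holocene (0.0117).
The second longest is Guadalupian at 13.5 Myr.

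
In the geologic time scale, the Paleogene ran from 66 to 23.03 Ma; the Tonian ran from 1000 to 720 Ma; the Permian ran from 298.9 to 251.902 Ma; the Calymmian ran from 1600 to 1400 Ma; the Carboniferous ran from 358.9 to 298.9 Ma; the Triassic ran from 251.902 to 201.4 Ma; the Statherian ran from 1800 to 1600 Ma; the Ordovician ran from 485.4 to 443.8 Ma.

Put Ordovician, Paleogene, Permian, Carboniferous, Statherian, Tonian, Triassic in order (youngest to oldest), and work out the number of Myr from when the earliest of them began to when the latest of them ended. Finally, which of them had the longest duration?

Paleogene → Triassic → Permian → Carboniferous → Ordovician → Tonian → Statherian; total span 1776.97 Myr; longest is Tonian

From the excerpt: Ordovician 485.4–443.8; Paleogene 66–23.03; Permian 298.9–251.902; Carboniferous 358.9–298.9; Statherian 1800–1600; Tonian 1000–720; Triassic 251.902–201.4 (Ma).
Larger Ma is earlier, so the oldest is Statherian and the youngest is Paleogene; youngest to oldest: Paleogene, Triassic, Permian, Carboniferous, Ordovician, Tonian, Statherian.
Oldest start 1800 minus youngest end 23.03 gives 1776.97 Myr overall.
Individual lengths (start − end): Carboniferous 60; Ordovician 41.6; Paleogene 42.97; Triassic 50.502; Tonian 280; Permian 46.998; Statherian 200. The largest is Tonian at 280 Myr.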